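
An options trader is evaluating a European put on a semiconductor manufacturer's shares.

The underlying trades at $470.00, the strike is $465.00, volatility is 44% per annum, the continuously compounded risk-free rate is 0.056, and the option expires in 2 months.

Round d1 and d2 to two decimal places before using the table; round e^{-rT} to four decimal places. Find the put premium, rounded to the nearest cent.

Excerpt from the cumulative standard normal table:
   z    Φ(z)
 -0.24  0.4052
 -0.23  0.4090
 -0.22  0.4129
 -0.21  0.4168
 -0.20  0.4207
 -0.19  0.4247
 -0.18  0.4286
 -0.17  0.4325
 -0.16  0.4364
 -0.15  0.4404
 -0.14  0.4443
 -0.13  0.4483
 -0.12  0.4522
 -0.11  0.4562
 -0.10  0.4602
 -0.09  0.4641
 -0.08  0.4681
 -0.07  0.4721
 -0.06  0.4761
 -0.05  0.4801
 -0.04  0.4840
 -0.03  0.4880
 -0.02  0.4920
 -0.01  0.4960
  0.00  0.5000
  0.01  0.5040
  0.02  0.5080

T = 0.1667;  σ√T = 0.1796
d₁ = [ln(470/465) + (0.056 + 0.44²/2)·0.1667] / 0.1796 = [0.0107 + 0.0255] / 0.1796 = 0.2013 which rounds to 0.20
d₂ = d₁ − σ√T = 0.2013 − 0.1796 = 0.0217 which rounds to 0.02
e^(−rT) = e^(−0.056·0.1667) = 0.9907
N(−d₂) = N(-0.02) = 0.4920;  N(−d₁) = N(-0.20) = 0.4207
P = 465·0.9907·0.4920 − 470·0.4207 = 226.6523 − 197.7290 = 28.9233

$28.92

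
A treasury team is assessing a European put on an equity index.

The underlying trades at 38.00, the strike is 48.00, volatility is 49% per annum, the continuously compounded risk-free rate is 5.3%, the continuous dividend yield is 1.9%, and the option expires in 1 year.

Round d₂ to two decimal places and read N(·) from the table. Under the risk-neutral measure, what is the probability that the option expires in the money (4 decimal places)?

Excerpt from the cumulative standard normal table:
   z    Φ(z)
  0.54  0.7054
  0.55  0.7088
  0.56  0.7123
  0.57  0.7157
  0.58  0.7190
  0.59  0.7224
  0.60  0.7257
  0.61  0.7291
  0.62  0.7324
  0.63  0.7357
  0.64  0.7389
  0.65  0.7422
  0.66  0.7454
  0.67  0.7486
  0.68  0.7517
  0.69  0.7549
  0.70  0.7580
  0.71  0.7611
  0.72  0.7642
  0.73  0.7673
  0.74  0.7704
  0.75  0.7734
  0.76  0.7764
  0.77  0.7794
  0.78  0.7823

T = 1;  σ√T = 0.4900
d₁ = [ln(38/48) + (0.053 − 0.019 + 0.49²/2)·1] / 0.4900 = [-0.2336 + 0.1540] / 0.4900 = -0.1624 ≈ -0.16
d₂ = d₁ − σ√T = -0.1624 − 0.4900 = -0.6524 ≈ -0.65
Risk-neutral Pr[S_T < K] = N(−d₂) = N(0.65) = 0.7422

0.7422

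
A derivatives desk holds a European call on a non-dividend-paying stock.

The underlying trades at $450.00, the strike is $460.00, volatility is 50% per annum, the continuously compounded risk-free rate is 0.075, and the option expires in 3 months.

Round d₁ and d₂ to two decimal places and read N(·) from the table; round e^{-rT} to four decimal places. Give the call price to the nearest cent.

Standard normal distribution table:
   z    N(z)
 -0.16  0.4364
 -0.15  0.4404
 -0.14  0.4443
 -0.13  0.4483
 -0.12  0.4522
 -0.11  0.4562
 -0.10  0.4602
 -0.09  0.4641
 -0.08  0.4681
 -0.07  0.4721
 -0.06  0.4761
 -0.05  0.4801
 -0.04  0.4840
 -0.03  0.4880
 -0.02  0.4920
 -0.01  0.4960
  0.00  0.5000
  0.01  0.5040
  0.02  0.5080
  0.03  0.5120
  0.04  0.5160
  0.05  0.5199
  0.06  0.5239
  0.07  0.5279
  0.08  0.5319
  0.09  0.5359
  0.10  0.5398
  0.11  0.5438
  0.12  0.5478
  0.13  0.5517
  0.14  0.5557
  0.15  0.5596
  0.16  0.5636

σ√T = 0.5·√0.25 = 0.2500
d₁ = [ln(450/460) + (0.075 + 0.5²/2)·0.25] / 0.2500 = [-0.0220 + 0.0500] / 0.2500 = 0.1121 ≈ 0.11
d₂ = d₁ − σ√T = 0.1121 − 0.2500 = -0.1379 ≈ -0.14
exp(−rT) = exp(−0.075·0.25) = 0.9814
C = 450·N(0.11) − 460·0.9814·N(-0.14) = 450·0.5438 − 460·0.9814·0.4443 = 244.7100 − 200.5766 = 44.1334

$44.13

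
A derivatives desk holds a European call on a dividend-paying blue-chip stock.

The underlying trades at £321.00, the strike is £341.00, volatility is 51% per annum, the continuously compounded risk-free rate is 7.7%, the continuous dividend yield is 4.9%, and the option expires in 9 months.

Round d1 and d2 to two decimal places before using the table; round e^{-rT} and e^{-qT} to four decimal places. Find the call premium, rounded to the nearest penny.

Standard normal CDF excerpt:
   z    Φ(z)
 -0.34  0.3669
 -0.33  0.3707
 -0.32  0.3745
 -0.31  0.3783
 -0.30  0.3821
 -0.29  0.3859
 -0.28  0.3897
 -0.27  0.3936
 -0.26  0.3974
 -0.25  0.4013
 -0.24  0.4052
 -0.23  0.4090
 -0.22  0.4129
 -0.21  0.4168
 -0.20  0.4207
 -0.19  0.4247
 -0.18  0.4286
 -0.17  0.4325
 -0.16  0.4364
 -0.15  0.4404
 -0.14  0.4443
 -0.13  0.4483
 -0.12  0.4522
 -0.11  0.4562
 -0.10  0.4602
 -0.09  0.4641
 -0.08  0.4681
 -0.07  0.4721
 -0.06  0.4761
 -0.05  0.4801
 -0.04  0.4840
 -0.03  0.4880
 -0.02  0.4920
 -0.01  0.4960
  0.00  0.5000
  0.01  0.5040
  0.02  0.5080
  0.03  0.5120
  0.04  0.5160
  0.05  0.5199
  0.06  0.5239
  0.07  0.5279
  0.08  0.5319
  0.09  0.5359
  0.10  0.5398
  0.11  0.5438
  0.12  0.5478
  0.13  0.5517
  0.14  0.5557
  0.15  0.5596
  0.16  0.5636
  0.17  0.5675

£48.94

σ√T = 0.51·√0.75 = 0.4417
ln(S/K) + (r − q + σ²/2)T = ln(321/341) + (0.077 − 0.049 + 0.51²/2)·0.75 = -0.0604 + 0.1185 = 0.0581
d₁ = 0.0581 / 0.4417 = 0.1315 → 0.13
d₂ = d₁ − σ√T = 0.1315 − 0.4417 = -0.3101 → -0.31
e^(−qT) = e^(−0.049·0.75) = 0.9639;  e^(−rT) = e^(−0.077·0.75) = 0.9439
N(d₁) = N(0.13) = 0.5517;  N(d₂) = N(-0.31) = 0.3783
C = 321·0.9639·0.5517 − 341·0.9439·0.3783 = 170.7025 − 121.7634 = 48.9392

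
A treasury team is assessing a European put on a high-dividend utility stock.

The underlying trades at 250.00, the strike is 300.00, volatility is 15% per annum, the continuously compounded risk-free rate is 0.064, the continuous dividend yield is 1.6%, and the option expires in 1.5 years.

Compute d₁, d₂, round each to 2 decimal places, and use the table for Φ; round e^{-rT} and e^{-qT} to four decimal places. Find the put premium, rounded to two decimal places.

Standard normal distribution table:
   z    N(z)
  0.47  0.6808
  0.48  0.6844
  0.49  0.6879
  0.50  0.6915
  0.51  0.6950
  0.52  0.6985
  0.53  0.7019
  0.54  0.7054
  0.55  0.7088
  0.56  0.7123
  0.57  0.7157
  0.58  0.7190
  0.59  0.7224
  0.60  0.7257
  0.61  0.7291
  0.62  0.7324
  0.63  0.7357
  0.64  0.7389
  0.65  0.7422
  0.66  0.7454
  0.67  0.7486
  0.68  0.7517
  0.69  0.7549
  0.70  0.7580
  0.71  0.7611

σ√T = 0.15 × 1.2247 = 0.1837
d₁ = [ln(250/300) + (0.064 − 0.016 + 0.15²/2)·1.5] / 0.1837 = [-0.1823 + 0.0889] / 0.1837 = -0.5087 → -0.51
d₂ = d₁ − σ√T = -0.5087 − 0.1837 = -0.6924 → -0.69
exp(−qT) = exp(−0.016·1.5) = 0.9763;  exp(−rT) = exp(−0.064·1.5) = 0.9085
P = 300·0.9085·N(0.69) − 250·0.9763·N(0.51) = 300·0.9085·0.7549 − 250·0.9763·0.6950 = 205.7480 − 169.6321 = 36.1159

36.12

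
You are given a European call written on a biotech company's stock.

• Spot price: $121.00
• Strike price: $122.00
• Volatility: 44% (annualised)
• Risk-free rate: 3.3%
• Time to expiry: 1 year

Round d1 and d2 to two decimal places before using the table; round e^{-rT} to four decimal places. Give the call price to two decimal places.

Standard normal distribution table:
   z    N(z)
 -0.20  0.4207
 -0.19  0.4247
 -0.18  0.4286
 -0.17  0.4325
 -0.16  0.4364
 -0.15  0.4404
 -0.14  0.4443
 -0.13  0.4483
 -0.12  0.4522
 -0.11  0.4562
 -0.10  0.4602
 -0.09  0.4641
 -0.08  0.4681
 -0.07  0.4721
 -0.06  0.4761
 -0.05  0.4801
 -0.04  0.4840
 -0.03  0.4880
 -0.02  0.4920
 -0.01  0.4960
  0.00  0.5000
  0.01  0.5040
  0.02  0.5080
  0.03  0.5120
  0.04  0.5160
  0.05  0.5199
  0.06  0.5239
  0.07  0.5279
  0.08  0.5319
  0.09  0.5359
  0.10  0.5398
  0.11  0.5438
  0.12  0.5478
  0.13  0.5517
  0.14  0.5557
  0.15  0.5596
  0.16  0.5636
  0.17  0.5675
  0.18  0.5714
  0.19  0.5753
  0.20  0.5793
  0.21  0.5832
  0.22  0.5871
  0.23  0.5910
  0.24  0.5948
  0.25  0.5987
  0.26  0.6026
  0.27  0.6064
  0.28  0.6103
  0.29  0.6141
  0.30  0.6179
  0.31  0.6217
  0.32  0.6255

σ√T = 0.44·√1 = 0.4400
d₁ = [ln(121/122) + (0.033 + 0.44²/2)·1] / 0.4400 = [-0.0082 + 0.1298] / 0.4400 = 0.2763 which rounds to 0.28
d₂ = d₁ − σ√T = 0.2763 − 0.4400 = -0.1637 which rounds to -0.16
exp(−rT) = exp(−0.033·1) = 0.9675
N(d₁) = N(0.28) = 0.6103;  N(d₂) = N(-0.16) = 0.4364
C = 121·0.6103 − 122·0.9675·0.4364 = 73.8463 − 51.5105 = 22.3358

$22.34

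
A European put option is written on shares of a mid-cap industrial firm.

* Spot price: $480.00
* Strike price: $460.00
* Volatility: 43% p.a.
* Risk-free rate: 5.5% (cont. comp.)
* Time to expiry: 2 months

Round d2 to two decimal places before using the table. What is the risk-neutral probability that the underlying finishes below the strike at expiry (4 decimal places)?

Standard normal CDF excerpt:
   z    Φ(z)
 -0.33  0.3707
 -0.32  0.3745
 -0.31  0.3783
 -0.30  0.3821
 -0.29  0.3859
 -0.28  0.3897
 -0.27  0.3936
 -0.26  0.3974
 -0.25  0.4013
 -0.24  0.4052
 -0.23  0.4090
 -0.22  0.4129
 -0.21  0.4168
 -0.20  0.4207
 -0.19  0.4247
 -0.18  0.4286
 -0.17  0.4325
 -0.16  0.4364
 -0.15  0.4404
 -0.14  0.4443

0.4168

σ√T = 0.43 × 0.4082 = 0.1755
d₁ = [ln(480/460) + (0.055 + ½·0.43²)·0.1667] / (σ√T) = (0.0426 + 0.0246) / 0.1755 = 0.3824 → 0.38
d₂ = 0.3824 − 0.1755 = 0.2069 → 0.21
Pr(exercise) under Q = N(−d₂) = N(-0.21) = 0.4168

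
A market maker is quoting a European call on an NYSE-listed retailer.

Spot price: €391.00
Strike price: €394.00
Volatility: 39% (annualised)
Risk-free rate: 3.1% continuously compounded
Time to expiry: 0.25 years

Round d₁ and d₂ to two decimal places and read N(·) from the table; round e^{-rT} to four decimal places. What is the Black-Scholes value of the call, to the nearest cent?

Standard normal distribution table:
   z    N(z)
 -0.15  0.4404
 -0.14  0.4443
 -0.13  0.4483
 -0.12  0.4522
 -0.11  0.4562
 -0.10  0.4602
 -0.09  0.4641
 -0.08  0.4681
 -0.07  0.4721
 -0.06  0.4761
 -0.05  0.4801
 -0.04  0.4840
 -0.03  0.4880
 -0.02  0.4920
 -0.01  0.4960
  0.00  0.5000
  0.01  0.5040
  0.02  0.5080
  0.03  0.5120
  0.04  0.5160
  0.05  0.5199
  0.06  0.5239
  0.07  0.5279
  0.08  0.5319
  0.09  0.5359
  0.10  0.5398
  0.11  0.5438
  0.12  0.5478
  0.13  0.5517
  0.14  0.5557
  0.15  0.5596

€31.14

σ√T = 0.39·√0.25 = 0.1950
d₁ = [ln(391/394) + (0.031 + 0.39²/2)·0.25] / 0.1950 = [-0.0076 + 0.0268] / 0.1950 = 0.0980 ≈ 0.10
d₂ = d₁ − σ√T = 0.0980 − 0.1950 = -0.0970 ≈ -0.10
exp(−rT) = exp(−0.031·0.25) = 0.9923
N(d₁) = N(0.10) = 0.5398;  N(d₂) = N(-0.10) = 0.4602
C = 391·0.5398 − 394·0.9923·0.4602 = 211.0618 − 179.9226 = 31.1392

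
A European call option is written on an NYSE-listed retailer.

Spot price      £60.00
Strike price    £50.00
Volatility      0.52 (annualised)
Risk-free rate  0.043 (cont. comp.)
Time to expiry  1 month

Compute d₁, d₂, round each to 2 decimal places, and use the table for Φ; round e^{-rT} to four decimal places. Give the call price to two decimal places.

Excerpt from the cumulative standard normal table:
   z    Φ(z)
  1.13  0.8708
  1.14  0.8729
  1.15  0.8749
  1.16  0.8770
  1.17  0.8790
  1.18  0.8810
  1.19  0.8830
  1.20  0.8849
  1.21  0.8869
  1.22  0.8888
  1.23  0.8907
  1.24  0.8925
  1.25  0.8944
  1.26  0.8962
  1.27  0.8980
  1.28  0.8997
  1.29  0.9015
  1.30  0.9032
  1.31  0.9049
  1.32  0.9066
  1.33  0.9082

£10.60

T = 0.08333;  σ√T = 0.1501
d₁ = [ln(60/50) + (0.043 + 0.52²/2)·0.08333] / 0.1501 = [0.1823 + 0.0149] / 0.1501 = 1.3135 which rounds to 1.31
d₂ = d₁ − σ√T = 1.3135 − 0.1501 = 1.1634 which rounds to 1.16
e^(−rT) = e^(−0.043·0.08333) = 0.9964
N(d₁) = N(1.31) = 0.9049;  N(d₂) = N(1.16) = 0.8770
C = 60·0.9049 − 50·0.9964·0.8770 = 54.2940 − 43.6921 = 10.6019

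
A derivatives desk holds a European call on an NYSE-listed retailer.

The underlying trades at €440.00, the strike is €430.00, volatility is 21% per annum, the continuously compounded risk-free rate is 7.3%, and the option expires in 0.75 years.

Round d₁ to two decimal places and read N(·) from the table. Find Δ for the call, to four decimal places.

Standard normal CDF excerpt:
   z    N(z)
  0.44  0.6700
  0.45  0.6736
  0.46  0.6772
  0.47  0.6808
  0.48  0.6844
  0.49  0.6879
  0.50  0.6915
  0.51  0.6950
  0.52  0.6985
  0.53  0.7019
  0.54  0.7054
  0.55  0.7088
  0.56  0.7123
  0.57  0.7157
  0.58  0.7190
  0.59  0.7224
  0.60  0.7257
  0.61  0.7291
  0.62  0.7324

0.6985

σ√T = 0.21·√0.75 = 0.1819
d₁ = [ln(440/430) + (0.073 + 0.21²/2)·0.75] / 0.1819 = [0.0230 + 0.0713] / 0.1819 = 0.5184 → 0.52
N(d₁) = N(0.52) = 0.6985
Δ_call = N(d₁) = 0.6985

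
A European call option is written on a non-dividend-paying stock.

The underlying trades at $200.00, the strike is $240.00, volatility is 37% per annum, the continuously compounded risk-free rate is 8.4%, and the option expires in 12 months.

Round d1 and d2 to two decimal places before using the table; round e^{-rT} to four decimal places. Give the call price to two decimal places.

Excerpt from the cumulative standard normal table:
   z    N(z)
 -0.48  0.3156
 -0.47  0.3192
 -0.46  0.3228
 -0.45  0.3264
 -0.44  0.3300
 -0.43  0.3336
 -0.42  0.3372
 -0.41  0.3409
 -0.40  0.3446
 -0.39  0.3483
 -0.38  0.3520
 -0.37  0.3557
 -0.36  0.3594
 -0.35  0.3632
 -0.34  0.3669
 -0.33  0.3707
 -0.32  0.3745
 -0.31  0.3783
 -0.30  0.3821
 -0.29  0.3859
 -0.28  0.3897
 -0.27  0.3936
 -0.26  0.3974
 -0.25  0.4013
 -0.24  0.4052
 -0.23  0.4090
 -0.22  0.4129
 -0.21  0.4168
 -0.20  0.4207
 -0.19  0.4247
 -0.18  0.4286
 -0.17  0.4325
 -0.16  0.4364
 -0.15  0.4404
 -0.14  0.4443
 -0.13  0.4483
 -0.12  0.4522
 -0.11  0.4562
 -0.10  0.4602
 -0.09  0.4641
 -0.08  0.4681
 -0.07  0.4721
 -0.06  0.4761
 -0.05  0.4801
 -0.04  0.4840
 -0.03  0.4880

$21.60

T = 1;  σ√T = 0.3700
d₁ = [ln(200/240) + (0.084 + 0.37²/2)·1] / 0.3700 = [-0.1823 + 0.1525] / 0.3700 = -0.0807 → -0.08
d₂ = d₁ − σ√T = -0.0807 − 0.3700 = -0.4507 → -0.45
exp(−rT) = exp(−0.084·1) = 0.9194
N(d₁) = N(-0.08) = 0.4681;  N(d₂) = N(-0.45) = 0.3264
C = 200·0.4681 − 240·0.9194·0.3264 = 93.6200 − 72.0221 = 21.5979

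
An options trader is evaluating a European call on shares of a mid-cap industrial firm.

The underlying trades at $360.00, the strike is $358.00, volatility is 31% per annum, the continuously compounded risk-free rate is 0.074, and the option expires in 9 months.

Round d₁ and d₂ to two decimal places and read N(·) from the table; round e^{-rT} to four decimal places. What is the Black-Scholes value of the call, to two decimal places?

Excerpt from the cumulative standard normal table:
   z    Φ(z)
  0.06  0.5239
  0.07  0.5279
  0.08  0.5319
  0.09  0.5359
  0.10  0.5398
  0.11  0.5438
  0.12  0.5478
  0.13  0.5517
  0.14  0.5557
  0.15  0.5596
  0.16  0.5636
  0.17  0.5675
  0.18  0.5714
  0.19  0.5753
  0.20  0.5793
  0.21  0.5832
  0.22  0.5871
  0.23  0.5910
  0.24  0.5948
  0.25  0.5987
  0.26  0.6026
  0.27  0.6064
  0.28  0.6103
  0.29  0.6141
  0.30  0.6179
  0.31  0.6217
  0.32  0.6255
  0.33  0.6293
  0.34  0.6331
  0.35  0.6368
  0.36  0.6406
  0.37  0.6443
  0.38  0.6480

$49.12

σ√T = 0.31 × 0.8660 = 0.2685
d₁ = [ln(360/358) + (0.074 + ½·0.31²)·0.75] / (σ√T) = (0.0056 + 0.0915) / 0.2685 = 0.3617 which rounds to 0.36
d₂ = 0.3617 − 0.2685 = 0.0932 which rounds to 0.09
exp(−rT) = exp(−0.074·0.75) = 0.9460
C = 360·N(0.36) − 358·0.9460·N(0.09) = 360·0.6406 − 358·0.9460·0.5359 = 230.6160 − 181.4922 = 49.1238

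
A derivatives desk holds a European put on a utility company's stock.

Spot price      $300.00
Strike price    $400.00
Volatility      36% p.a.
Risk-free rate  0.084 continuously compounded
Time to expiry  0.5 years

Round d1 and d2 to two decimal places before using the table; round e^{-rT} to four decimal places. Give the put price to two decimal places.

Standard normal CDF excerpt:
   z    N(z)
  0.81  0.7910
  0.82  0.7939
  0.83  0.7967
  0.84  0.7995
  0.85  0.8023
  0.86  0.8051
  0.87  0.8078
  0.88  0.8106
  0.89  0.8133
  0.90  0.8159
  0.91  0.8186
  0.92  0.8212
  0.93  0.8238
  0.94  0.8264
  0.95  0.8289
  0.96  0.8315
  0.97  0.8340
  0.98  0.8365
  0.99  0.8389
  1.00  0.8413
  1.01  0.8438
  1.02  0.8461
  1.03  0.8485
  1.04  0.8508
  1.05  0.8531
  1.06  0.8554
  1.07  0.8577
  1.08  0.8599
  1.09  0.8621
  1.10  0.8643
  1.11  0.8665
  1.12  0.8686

$90.82

T = 0.5;  σ√T = 0.2546
d₁ = [ln(300/400) + (0.084 + 0.36²/2)·0.5] / 0.2546 = [-0.2877 + 0.0744] / 0.2546 = -0.8379 → -0.84
d₂ = d₁ − σ√T = -0.8379 − 0.2546 = -1.0924 → -1.09
exp(−rT) = exp(−0.084·0.5) = 0.9589
N(−d₂) = N(1.09) = 0.8621;  N(−d₁) = N(0.84) = 0.7995
P = 400·0.9589·0.8621 − 300·0.7995 = 330.6671 − 239.8500 = 90.8171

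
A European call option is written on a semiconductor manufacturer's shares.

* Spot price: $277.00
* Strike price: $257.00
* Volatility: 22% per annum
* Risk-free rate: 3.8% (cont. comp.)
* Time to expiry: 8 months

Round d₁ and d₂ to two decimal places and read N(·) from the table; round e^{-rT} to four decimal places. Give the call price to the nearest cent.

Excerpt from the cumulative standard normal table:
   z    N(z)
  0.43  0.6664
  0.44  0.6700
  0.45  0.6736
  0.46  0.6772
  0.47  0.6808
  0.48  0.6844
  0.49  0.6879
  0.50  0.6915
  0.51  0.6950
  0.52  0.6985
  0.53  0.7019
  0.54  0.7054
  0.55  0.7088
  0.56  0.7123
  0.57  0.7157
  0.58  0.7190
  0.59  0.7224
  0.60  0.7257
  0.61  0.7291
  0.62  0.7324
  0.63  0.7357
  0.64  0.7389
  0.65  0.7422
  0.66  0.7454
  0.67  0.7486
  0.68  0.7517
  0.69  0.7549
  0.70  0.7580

$35.00

σ√T = 0.22·√0.6667 = 0.1796
ln(S/K) + (r + σ²/2)T = ln(277/257) + (0.038 + 0.22²/2)·0.6667 = 0.0749 + 0.0415 = 0.1164
d₁ = 0.1164 / 0.1796 = 0.6480 ≈ 0.65
d₂ = d₁ − σ√T = 0.6480 − 0.1796 = 0.4684 ≈ 0.47
e^(−rT) = e^(−0.038·0.6667) = 0.9750
N(d₁) = N(0.65) = 0.7422;  N(d₂) = N(0.47) = 0.6808
C = 277·0.7422 − 257·0.9750·0.6808 = 205.5894 − 170.5915 = 34.9979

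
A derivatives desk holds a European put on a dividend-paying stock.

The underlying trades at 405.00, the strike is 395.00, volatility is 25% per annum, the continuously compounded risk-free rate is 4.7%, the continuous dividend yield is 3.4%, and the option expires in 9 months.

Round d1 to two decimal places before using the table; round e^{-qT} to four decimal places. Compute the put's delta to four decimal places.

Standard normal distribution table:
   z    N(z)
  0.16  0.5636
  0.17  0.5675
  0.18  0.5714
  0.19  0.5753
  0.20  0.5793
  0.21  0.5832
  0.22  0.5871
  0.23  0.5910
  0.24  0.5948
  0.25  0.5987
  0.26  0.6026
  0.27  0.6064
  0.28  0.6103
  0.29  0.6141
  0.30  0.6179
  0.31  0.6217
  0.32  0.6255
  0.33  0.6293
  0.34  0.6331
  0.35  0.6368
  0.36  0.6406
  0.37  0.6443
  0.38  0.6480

-0.3837

σ√T = 0.25 × 0.8660 = 0.2165
d₁ = [ln(405/395) + (0.047 − 0.034 + 0.25²/2)·0.75] / 0.2165 = [0.0250 + 0.0332] / 0.2165 = 0.2688 ⇒ 0.27
N(d₁) = N(0.27) = 0.6064
Δ_put = exp(−qT)·(N(d₁) − 1) = 0.9748·(0.6064 − 1) = -0.3837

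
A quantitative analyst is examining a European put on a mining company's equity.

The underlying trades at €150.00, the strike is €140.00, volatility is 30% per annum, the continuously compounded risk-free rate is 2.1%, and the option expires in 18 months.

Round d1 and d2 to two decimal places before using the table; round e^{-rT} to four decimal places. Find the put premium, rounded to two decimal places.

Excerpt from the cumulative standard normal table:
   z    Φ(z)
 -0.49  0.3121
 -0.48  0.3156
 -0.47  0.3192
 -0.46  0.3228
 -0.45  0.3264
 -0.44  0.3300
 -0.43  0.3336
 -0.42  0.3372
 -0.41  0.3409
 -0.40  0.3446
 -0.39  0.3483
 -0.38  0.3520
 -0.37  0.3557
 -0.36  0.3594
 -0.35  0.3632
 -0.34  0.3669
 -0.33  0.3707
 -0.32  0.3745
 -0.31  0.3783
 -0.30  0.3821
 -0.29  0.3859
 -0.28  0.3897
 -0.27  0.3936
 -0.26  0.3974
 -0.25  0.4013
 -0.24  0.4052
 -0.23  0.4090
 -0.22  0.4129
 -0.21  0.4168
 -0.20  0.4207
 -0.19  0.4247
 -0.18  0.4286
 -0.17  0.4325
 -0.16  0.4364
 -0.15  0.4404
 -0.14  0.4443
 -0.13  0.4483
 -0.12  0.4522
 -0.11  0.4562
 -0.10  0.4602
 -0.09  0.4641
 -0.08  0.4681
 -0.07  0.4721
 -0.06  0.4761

T = 1.5;  σ√T = 0.3674
d₁ = [ln(150/140) + (0.021 + ½·0.3²)·1.5] / (σ√T) = (0.0690 + 0.0990) / 0.3674 = 0.4572 ⇒ 0.46
d₂ = 0.4572 − 0.3674 = 0.0898 ⇒ 0.09
e^(−rT) = e^(−0.021·1.5) = 0.9690
N(−d₂) = N(-0.09) = 0.4641;  N(−d₁) = N(-0.46) = 0.3228
P = 140·0.9690·0.4641 − 150·0.3228 = 62.9598 − 48.4200 = 14.5398

€14.54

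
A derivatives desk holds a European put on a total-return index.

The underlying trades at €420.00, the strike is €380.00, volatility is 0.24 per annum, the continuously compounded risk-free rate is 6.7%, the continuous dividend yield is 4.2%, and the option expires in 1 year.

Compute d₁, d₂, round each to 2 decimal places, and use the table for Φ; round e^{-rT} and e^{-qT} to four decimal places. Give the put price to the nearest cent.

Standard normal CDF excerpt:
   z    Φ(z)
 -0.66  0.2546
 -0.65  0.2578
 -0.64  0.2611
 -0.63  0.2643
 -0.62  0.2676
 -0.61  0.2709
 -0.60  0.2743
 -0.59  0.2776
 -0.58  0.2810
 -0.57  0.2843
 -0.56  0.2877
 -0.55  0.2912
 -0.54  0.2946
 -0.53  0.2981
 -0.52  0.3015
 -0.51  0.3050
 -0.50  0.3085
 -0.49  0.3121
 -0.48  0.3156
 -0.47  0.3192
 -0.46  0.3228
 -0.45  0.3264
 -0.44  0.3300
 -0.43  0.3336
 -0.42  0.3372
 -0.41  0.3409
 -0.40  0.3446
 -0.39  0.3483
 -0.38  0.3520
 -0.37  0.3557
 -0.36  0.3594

€17.31

σ√T = 0.24·√1 = 0.2400
ln(S/K) + (r − q + σ²/2)T = ln(420/380) + (0.067 − 0.042 + 0.24²/2)·1 = 0.1001 + 0.0538 = 0.1539
d₁ = 0.1539 / 0.2400 = 0.6412 → 0.64
d₂ = d₁ − σ√T = 0.6412 − 0.2400 = 0.4012 → 0.40
exp(−qT) = exp(−0.042·1) = 0.9589;  exp(−rT) = exp(−0.067·1) = 0.9352
N(−d₂) = N(-0.40) = 0.3446;  N(−d₁) = N(-0.64) = 0.2611
P = 380·0.9352·0.3446 − 420·0.9589·0.2611 = 122.4626 − 105.1549 = 17.3077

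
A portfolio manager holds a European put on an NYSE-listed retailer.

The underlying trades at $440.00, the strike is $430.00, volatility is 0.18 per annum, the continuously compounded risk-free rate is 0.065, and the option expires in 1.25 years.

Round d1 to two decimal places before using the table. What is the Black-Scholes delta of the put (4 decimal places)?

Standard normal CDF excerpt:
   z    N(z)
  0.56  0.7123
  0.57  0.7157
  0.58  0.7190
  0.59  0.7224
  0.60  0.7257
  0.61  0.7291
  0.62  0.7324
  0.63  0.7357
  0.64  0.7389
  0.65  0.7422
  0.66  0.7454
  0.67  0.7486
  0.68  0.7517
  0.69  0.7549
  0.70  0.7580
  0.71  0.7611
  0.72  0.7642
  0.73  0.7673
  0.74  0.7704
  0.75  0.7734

σ√T = 0.18·√1.25 = 0.2012
d₁ = [ln(440/430) + (0.065 + ½·0.18²)·1.25] / (σ√T) = (0.0230 + 0.1015) / 0.2012 = 0.6186 ⇒ 0.62
N(d₁) = N(0.62) = 0.7324
Δ_put = N(d₁) − 1 = 0.7324 − 1 = -0.2676

-0.2676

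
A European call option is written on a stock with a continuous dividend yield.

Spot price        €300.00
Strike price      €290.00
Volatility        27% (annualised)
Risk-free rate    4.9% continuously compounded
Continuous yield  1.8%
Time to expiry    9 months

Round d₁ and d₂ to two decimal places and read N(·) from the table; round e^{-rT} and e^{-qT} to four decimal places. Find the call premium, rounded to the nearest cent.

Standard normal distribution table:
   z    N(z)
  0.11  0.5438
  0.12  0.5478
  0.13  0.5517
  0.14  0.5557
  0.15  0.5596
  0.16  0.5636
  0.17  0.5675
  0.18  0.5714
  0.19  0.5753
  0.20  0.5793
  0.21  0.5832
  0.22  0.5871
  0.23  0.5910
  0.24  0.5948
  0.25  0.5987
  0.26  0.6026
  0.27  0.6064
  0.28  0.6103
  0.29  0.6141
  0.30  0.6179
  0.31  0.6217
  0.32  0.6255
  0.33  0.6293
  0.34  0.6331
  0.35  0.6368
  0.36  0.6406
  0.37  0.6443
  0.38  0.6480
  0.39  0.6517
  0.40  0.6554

T = 0.75;  σ√T = 0.2338
d₁ = [ln(300/290) + (0.049 − 0.018 + ½·0.27²)·0.75] / (σ√T) = (0.0339 + 0.0506) / 0.2338 = 0.3613 ≈ 0.36
d₂ = 0.3613 − 0.2338 = 0.1275 ≈ 0.13
exp(−qT) = exp(−0.018·0.75) = 0.9866;  exp(−rT) = exp(−0.049·0.75) = 0.9639
N(d₁) = N(0.36) = 0.6406;  N(d₂) = N(0.13) = 0.5517
C = 300·0.9866·0.6406 − 290·0.9639·0.5517 = 189.6048 − 154.2173 = 35.3875

€35.39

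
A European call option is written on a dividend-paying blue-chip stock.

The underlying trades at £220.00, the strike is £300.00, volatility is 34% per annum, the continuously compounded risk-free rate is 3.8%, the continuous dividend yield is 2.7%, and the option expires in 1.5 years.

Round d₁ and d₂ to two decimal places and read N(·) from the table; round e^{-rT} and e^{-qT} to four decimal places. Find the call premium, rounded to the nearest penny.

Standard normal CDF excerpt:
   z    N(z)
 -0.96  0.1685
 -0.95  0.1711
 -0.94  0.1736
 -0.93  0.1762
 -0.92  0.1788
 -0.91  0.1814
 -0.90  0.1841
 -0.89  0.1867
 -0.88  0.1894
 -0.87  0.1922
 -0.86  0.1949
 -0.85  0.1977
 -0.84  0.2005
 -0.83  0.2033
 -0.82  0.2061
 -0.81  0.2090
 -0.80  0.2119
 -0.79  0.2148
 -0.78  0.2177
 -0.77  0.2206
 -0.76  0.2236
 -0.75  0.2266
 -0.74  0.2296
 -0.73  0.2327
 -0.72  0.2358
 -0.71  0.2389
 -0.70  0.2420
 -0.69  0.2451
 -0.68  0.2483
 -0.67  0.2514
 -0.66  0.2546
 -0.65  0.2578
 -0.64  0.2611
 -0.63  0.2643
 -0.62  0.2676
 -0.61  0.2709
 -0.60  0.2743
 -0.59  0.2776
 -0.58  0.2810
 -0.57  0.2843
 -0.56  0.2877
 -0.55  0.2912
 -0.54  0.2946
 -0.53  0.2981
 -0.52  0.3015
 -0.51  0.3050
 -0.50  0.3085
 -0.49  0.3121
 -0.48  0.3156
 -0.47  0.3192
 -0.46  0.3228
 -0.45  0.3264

T = 1.5;  σ√T = 0.4164
ln(S/K) + (r − q + σ²/2)T = ln(220/300) + (0.038 − 0.027 + 0.34²/2)·1.5 = -0.3102 + 0.1032 = -0.2070
d₁ = -0.2070 / 0.4164 = -0.4970 → -0.50
d₂ = d₁ − σ√T = -0.4970 − 0.4164 = -0.9134 → -0.91
e^(−qT) = e^(−0.027·1.5) = 0.9603;  e^(−rT) = e^(−0.038·1.5) = 0.9446
N(d₁) = N(-0.50) = 0.3085;  N(d₂) = N(-0.91) = 0.1814
C = 220·0.9603·0.3085 − 300·0.9446·0.1814 = 65.1756 − 51.4051 = 13.7704

£13.77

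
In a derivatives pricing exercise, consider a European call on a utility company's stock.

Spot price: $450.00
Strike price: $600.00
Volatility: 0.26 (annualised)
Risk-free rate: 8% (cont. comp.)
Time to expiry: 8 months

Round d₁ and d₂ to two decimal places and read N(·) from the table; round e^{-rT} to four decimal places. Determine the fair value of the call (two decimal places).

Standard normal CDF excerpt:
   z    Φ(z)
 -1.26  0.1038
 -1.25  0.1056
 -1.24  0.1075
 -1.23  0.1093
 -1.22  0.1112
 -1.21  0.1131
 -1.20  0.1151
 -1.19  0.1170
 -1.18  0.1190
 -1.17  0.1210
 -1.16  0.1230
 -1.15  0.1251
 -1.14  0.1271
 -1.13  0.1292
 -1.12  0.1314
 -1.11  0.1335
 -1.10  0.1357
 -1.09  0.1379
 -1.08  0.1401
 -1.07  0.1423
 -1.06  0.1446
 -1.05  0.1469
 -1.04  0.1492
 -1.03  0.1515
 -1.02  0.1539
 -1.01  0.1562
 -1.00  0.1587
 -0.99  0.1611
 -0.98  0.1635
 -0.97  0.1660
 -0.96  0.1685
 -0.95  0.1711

σ√T = 0.26·√0.6667 = 0.2123
d₁ = [ln(450/600) + (0.08 + 0.26²/2)·0.6667] / 0.2123 = [-0.2877 + 0.0759] / 0.2123 = -0.9978 → -1.00
d₂ = d₁ − σ√T = -0.9978 − 0.2123 = -1.2101 → -1.21
exp(−rT) = exp(−0.08·0.6667) = 0.9481
N(d₁) = N(-1.00) = 0.1587;  N(d₂) = N(-1.21) = 0.1131
C = 450·0.1587 − 600·0.9481·0.1131 = 71.4150 − 64.3381 = 7.0769

$7.08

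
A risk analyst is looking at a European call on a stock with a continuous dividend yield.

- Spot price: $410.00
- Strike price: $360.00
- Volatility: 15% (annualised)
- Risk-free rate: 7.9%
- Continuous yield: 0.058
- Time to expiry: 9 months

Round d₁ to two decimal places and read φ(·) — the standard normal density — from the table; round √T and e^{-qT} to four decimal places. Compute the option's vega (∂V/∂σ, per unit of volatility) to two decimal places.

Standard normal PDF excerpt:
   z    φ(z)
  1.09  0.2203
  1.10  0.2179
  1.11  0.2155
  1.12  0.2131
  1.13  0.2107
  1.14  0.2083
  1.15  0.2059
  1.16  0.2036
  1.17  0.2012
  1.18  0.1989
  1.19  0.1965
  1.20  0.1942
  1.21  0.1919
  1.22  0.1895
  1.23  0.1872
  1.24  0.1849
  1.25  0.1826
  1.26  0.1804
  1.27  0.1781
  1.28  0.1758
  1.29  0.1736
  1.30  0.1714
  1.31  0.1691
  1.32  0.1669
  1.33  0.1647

T = 0.75;  σ√T = 0.1299
d₁ = [ln(410/360) + (0.079 − 0.058 + ½·0.15²)·0.75] / (σ√T) = (0.1301 + 0.0242) / 0.1299 = 1.1873 ⇒ 1.19
√T = √0.75 = 0.8660
φ(d₁) = φ(1.19) = 0.1965
e^(−qT) = e^(−0.058·0.75) = 0.9574
vega = S·e^(−qT)·φ(d₁)·√T = 410·0.9574·0.1965·0.8660 = 66.7971

66.80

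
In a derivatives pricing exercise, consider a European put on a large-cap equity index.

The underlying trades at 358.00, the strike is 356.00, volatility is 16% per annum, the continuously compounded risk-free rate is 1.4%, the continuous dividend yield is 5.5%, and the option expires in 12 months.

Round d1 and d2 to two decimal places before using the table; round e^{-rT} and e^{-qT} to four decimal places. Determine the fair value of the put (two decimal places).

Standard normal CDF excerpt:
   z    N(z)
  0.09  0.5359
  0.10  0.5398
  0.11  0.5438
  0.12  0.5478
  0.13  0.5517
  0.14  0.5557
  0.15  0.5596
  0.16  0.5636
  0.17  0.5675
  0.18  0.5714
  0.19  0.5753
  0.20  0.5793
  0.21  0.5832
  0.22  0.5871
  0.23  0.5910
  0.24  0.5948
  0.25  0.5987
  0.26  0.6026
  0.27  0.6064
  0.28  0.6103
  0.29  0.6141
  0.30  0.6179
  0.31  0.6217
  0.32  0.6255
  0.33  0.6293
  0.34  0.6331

28.62

T = 1;  σ√T = 0.1600
ln(S/K) + (r − q + σ²/2)T = ln(358/356) + (0.014 − 0.055 + 0.16²/2)·1 = 0.0056 − 0.0282 = -0.0226
d₁ = -0.0226 / 0.1600 = -0.1412 ⇒ -0.14
d₂ = d₁ − σ√T = -0.1412 − 0.1600 = -0.3012 ⇒ -0.30
exp(−qT) = exp(−0.055·1) = 0.9465;  exp(−rT) = exp(−0.014·1) = 0.9861
N(−d₂) = N(0.30) = 0.6179;  N(−d₁) = N(0.14) = 0.5557
P = 356·0.9861·0.6179 − 358·0.9465·0.5557 = 216.9148 − 188.2973 = 28.6175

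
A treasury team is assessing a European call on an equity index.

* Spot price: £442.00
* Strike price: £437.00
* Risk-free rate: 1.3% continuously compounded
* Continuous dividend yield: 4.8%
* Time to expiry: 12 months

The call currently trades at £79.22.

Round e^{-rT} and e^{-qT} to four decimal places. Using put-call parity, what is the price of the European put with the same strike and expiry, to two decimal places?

exp(−qT) = exp(−0.048·1) = 0.9531;  exp(−rT) = exp(−0.013·1) = 0.9871
Put-call parity: C − P = S·e^(−qT) − K·e^(−rT) = 442·0.9531 − 437·0.9871 = 421.2702 − 431.3627 = -10.0925
P = C − (C − P) = 79.22 − (-10.0925) = 89.3125

£89.31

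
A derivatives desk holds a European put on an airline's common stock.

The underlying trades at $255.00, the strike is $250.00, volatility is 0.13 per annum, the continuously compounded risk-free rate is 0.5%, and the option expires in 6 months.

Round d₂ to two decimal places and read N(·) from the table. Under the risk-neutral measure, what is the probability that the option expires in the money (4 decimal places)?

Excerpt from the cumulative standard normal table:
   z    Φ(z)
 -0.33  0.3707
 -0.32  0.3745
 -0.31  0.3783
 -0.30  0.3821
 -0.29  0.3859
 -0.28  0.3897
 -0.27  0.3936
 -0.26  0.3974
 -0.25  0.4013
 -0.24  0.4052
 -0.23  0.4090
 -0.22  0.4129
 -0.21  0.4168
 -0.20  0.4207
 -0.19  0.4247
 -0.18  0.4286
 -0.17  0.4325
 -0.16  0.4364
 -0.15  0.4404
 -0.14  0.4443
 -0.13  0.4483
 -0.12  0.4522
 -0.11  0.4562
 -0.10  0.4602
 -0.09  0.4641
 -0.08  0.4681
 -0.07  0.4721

0.4207

σ√T = 0.13 × 0.7071 = 0.0919
ln(S/K) + (r + σ²/2)T = ln(255/250) + (0.005 + 0.13²/2)·0.5 = 0.0198 + 0.0067 = 0.0265
d₁ = 0.0265 / 0.0919 = 0.2886 which rounds to 0.29
d₂ = d₁ − σ√T = 0.2886 − 0.0919 = 0.1967 which rounds to 0.20
Pr(exercise) under Q = N(−d₂) = N(-0.20) = 0.4207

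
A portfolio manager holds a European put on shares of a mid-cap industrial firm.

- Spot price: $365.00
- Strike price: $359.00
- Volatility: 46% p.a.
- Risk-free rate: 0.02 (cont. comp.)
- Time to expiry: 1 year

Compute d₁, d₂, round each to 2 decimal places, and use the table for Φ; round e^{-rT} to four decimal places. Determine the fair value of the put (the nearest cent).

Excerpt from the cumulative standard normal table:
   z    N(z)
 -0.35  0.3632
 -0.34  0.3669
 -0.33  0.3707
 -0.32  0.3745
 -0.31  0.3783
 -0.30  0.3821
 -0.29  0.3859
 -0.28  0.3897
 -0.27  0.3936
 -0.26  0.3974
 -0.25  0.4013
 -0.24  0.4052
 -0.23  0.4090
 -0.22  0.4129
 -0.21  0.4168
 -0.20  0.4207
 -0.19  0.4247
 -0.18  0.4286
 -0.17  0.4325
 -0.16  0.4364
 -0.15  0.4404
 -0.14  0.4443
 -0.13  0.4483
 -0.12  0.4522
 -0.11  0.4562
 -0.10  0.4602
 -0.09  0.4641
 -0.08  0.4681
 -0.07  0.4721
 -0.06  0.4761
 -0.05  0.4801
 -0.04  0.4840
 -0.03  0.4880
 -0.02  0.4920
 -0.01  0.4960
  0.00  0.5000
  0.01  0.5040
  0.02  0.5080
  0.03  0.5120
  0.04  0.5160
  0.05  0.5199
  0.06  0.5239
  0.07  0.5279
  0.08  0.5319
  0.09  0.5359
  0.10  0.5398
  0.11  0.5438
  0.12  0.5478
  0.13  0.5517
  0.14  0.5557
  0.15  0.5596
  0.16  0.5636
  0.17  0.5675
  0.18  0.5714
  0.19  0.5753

σ√T = 0.46 × 1.0000 = 0.4600
d₁ = [ln(365/359) + (0.02 + 0.46²/2)·1] / 0.4600 = [0.0166 + 0.1258] / 0.4600 = 0.3095 → 0.31
d₂ = d₁ − σ√T = 0.3095 − 0.4600 = -0.1505 → -0.15
e^(−rT) = e^(−0.02·1) = 0.9802
P = 359·0.9802·N(0.15) − 365·N(-0.31) = 359·0.9802·0.5596 − 365·0.3783 = 196.9187 − 138.0795 = 58.8392

$58.84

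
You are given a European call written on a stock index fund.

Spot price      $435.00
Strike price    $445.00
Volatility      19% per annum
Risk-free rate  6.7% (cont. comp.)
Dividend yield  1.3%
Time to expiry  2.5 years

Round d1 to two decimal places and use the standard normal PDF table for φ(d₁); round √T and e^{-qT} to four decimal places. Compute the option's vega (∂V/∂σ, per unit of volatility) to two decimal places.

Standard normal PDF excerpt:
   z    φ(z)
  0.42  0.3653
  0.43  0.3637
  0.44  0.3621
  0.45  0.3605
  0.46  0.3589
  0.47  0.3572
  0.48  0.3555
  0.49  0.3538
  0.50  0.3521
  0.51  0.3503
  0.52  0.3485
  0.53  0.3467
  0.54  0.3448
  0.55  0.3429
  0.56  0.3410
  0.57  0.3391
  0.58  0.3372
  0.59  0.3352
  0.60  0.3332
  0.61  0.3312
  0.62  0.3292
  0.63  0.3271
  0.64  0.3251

σ√T = 0.19 × 1.5811 = 0.3004
d₁ = [ln(435/445) + (0.067 − 0.013 + 0.19²/2)·2.5] / 0.3004 = [-0.0227 + 0.1801] / 0.3004 = 0.5239 → 0.52
√T = √2.5 = 1.5811
φ(d₁) = φ(0.52) = 0.3485
e^(−qT) = e^(−0.013·2.5) = 0.9680
vega = S·e^(−qT)·φ(d₁)·√T = 435·0.9680·0.3485·1.5811 = 232.0207
(Call and put vega coincide under Black-Scholes.)

232.02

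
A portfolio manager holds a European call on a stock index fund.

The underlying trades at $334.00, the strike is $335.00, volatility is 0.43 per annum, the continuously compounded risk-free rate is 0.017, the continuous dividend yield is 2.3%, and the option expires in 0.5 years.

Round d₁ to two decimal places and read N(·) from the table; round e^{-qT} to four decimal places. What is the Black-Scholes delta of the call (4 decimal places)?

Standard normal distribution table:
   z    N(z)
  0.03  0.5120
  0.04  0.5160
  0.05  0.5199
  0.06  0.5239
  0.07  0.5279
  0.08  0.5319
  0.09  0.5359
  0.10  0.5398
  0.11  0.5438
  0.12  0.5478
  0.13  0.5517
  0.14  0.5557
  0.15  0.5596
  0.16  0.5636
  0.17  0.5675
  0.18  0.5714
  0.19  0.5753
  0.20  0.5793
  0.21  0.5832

T = 0.5;  σ√T = 0.3041
ln(S/K) + (r − q + σ²/2)T = ln(334/335) + (0.017 − 0.023 + 0.43²/2)·0.5 = -0.0030 + 0.0432 = 0.0402
d₁ = 0.0402 / 0.3041 = 0.1323 → 0.13
N(d₁) = N(0.13) = 0.5517
Δ_call = e^(−qT)·N(d₁) = 0.9886·0.5517 = 0.5454

0.5454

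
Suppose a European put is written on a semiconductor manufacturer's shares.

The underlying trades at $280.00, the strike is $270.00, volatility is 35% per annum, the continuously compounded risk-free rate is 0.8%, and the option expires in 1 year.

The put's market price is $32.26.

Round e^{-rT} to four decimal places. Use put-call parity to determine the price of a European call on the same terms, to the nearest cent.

exp(−rT) = exp(−0.008·1) = 0.9920
Put-call parity: C − P = S − K·e^(−rT) = 280 − 270·0.9920 = 280 − 267.8400 = 12.1600
C = P + (C − P) = 32.26 + (12.1600) = 44.4200

$44.42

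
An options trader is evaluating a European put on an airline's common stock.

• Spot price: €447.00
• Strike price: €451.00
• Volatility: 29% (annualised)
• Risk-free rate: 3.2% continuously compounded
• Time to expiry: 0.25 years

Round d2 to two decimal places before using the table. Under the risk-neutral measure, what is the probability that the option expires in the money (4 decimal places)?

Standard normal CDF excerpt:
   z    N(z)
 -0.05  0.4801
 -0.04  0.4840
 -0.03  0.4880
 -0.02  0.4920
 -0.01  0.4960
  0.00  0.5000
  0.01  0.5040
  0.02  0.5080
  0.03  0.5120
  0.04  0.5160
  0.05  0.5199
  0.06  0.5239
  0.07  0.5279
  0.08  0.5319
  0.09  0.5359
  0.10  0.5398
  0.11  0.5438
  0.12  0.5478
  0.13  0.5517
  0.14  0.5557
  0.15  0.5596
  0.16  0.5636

0.5319

σ√T = 0.29 × 0.5000 = 0.1450
d₁ = [ln(447/451) + (0.032 + 0.29²/2)·0.25] / 0.1450 = [-0.0089 + 0.0185] / 0.1450 = 0.0662 → 0.07
d₂ = d₁ − σ√T = 0.0662 − 0.1450 = -0.0788 → -0.08
Pr(exercise) under Q = N(−d₂) = N(0.08) = 0.5319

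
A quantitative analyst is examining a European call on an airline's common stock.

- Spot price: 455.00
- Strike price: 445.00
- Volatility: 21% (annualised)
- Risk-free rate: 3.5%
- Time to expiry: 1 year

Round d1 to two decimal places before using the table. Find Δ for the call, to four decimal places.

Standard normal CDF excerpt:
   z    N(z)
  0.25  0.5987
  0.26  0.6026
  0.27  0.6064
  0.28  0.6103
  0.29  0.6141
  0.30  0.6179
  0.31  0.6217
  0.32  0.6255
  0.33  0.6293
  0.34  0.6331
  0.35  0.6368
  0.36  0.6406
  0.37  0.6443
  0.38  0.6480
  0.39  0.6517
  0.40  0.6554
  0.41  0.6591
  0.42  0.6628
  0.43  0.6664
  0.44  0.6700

σ√T = 0.21 × 1.0000 = 0.2100
d₁ = [ln(455/445) + (0.035 + 0.21²/2)·1] / 0.2100 = [0.0222 + 0.0571] / 0.2100 = 0.3775 ⇒ 0.38
N(d₁) = N(0.38) = 0.6480
Δ_call = N(d₁) = 0.6480

0.6480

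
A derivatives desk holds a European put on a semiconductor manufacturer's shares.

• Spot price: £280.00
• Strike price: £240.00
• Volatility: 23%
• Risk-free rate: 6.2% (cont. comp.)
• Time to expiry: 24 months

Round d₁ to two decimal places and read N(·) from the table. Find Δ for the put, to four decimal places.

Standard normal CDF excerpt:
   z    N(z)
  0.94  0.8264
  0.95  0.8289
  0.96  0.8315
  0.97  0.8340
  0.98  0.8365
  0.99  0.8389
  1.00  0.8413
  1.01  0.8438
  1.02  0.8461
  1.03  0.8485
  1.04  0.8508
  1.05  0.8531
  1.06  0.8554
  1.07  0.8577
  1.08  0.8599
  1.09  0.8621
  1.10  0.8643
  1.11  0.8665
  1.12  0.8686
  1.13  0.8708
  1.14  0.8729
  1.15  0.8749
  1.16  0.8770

-0.1539

σ√T = 0.23·√2 = 0.3253
d₁ = [ln(280/240) + (0.062 + ½·0.23²)·2] / (σ√T) = (0.1542 + 0.1769) / 0.3253 = 1.0178 which rounds to 1.02
N(d₁) = N(1.02) = 0.8461
Δ_put = N(d₁) − 1 = 0.8461 − 1 = -0.1539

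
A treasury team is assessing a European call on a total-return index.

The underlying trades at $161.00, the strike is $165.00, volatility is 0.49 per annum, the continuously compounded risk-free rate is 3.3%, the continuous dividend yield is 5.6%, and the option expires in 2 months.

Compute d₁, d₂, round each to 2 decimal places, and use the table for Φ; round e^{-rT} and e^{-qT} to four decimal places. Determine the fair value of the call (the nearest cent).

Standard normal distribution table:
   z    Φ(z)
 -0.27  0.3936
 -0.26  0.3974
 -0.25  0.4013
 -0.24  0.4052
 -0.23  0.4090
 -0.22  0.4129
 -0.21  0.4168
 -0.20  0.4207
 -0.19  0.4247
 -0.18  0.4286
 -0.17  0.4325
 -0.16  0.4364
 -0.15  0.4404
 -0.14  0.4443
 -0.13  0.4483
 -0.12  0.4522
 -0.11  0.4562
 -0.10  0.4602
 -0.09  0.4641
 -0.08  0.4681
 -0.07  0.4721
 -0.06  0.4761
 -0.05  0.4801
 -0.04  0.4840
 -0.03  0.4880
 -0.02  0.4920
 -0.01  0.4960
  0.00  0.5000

$10.71

T = 0.1667;  σ√T = 0.2000
d₁ = [ln(161/165) + (0.033 − 0.056 + ½·0.49²)·0.1667] / (σ√T) = (-0.0245 + 0.0162) / 0.2000 = -0.0418 → -0.04
d₂ = -0.0418 − 0.2000 = -0.2419 → -0.24
exp(−qT) = exp(−0.056·0.1667) = 0.9907;  exp(−rT) = exp(−0.033·0.1667) = 0.9945
N(d₁) = N(-0.04) = 0.4840;  N(d₂) = N(-0.24) = 0.4052
C = 161·0.9907·0.4840 − 165·0.9945·0.4052 = 77.1993 − 66.4903 = 10.7090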